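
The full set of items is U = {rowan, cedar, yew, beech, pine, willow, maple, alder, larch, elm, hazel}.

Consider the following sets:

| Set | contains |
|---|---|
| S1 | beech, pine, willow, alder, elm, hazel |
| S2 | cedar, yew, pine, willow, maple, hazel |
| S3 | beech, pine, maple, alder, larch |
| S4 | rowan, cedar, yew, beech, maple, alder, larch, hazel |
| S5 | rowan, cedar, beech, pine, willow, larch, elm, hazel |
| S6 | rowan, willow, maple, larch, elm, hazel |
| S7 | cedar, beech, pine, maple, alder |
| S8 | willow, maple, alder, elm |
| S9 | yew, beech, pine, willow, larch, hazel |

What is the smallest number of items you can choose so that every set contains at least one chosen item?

The 2 items {alder, hazel} hit every set.
No single item lies in every set, so at least 2 are needed and 2 is optimal.

2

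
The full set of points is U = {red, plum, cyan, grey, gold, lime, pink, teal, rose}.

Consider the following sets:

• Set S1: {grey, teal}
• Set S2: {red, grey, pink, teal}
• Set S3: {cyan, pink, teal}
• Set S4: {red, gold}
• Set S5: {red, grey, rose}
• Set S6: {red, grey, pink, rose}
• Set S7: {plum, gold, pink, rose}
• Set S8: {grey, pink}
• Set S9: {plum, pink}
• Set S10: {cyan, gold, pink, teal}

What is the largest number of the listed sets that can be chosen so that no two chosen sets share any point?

3

S1, S4, S9 are pairwise disjoint (S1={grey,teal}; S4={red,gold}; S9={plum,pink}).
Every remaining set overlaps one of these, and no 4 of the listed sets are pairwise disjoint, so 3 is the maximum.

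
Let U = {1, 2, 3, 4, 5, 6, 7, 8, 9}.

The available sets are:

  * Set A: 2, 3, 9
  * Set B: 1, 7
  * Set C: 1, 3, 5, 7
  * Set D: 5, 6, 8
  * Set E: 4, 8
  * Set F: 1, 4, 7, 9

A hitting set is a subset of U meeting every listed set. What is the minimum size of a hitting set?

Take H = {1, 8, 9}. Each listed set contains at least one of these, so H is a hitting set of size 3.
The sets A, B, D are pairwise disjoint, so any hitting set needs a separate point for each — at least 3. Hence 3 is optimal.

3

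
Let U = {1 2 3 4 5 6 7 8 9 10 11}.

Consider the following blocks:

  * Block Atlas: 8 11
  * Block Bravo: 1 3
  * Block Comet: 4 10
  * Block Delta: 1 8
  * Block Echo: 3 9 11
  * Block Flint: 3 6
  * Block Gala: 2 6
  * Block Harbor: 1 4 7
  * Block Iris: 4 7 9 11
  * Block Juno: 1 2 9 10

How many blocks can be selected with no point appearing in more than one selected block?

Comet, Delta, Echo, Gala are pairwise disjoint (Comet={4,10}; Delta={1,8}; Echo={3,9,11}; Gala={2,6}).
Every remaining block overlaps one of these, and no 5 of the listed blocks are pairwise disjoint, so 4 is the maximum.

4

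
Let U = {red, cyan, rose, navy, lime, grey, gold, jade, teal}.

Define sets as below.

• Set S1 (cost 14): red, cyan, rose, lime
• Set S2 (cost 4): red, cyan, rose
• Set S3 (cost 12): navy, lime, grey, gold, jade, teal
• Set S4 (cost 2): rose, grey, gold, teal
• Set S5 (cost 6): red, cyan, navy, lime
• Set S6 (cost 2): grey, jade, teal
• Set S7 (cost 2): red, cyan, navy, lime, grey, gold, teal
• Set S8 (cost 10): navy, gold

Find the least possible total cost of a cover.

S4, S6, S7 together cover every point (S4 ∪ S6 ∪ S7 = {red, cyan, rose, navy, lime, grey, gold, jade, teal}); total cost 2 + 2 + 2 = 6.
No covering selection has total cost below 6.

6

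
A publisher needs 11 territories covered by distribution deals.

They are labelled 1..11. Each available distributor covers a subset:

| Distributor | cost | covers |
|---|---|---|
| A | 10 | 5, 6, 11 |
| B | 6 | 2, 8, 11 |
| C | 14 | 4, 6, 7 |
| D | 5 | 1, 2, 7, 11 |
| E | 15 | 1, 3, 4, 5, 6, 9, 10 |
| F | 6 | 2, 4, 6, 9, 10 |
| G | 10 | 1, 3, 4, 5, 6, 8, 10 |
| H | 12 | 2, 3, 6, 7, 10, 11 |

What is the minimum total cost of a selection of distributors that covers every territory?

21

D, F, G together cover every territory (D ∪ F ∪ G = {1, 2, 3, 4, 5, 6, 7, 8, 9, 10, 11}); total cost 5 + 6 + 10 = 21.
No covering selection has total cost below 21.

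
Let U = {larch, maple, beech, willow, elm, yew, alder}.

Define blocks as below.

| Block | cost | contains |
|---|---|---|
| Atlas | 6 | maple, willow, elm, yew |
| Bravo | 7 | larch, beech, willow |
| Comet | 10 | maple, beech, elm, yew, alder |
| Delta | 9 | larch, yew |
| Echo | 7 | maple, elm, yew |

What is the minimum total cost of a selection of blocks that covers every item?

Bravo, Comet together cover every item (Bravo ∪ Comet = {larch, maple, beech, willow, elm, yew, alder}); total cost 7 + 10 = 17.
The greedy pick Atlas, Bravo, Comet costs 23; no covering selection beats 17.

17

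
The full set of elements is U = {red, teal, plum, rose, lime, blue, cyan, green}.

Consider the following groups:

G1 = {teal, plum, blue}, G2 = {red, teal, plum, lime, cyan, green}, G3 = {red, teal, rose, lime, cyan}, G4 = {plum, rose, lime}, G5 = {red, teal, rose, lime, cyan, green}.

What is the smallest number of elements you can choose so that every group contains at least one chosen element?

Take H = {lime, blue}. Each listed group contains at least one of these, so H is a hitting set of size 2.
No single element lies in every group, so at least 2 are needed and 2 is optimal.

2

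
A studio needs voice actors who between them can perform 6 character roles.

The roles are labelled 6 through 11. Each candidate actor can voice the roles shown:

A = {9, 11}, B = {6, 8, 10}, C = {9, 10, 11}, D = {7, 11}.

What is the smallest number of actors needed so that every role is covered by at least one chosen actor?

3

B and C and D together: B ∪ C ∪ D = {6, 7, 8, 9, 10, 11} — every role is covered.
Only B contains 6, so B is forced; the remaining 3 roles need at least 2 more actors (each remaining actor adds at most 2) — so at least 3 actors are needed, and 3 is optimal.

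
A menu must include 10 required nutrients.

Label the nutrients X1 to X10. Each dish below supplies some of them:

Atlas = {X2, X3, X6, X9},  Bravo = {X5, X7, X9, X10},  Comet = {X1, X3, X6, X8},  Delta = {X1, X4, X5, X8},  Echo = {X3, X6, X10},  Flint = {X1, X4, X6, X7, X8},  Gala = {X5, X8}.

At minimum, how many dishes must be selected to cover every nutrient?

Take {Atlas, Bravo, Delta}. Their union is {X1, X2, X3, X4, X5, X6, X7, X8, X9, X10}, which is all 10 nutrients.
Only Atlas contains X2, so Atlas is forced; the remaining 6 nutrients need at least 2 more dishes (each remaining dish adds at most 4) — so at least 3 dishes are needed, and 3 is optimal.

3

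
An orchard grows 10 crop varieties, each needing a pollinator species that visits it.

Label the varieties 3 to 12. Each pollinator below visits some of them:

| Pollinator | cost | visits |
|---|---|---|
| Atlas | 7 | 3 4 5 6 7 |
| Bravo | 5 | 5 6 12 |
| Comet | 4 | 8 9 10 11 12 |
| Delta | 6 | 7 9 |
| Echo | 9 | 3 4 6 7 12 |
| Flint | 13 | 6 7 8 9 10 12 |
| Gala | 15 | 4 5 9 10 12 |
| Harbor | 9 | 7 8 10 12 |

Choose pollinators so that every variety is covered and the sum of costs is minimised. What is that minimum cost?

Atlas, Comet together cover every variety (Atlas ∪ Comet = {3, 4, 5, 6, 7, 8, 9, 10, 11, 12}); total cost 7 + 4 = 11.
No covering selection has total cost below 11.

11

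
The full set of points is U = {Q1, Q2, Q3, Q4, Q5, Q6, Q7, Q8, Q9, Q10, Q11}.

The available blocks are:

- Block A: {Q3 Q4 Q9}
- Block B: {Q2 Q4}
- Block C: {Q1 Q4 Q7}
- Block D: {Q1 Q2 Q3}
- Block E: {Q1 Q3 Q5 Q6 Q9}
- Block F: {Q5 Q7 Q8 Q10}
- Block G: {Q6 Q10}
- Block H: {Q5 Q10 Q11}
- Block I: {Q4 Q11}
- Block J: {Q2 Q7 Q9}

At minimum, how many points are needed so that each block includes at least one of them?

The 4 points {Q3, Q4, Q7, Q10} hit every block.
No choice of 3 points meets every block, so 4 is the minimum.

4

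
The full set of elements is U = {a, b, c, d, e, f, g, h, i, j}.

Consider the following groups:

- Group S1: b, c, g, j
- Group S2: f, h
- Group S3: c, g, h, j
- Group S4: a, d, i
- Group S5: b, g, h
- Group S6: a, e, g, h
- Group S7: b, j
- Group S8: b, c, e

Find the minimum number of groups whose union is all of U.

4

S1 and S2 and S4 and S6 together: S1 ∪ S2 ∪ S4 ∪ S6 = {a, b, c, d, e, f, g, h, i, j} — every element is covered.
No 3 of the 8 groups cover everything (all 56 combinations miss at least one element), so 4 is optimal.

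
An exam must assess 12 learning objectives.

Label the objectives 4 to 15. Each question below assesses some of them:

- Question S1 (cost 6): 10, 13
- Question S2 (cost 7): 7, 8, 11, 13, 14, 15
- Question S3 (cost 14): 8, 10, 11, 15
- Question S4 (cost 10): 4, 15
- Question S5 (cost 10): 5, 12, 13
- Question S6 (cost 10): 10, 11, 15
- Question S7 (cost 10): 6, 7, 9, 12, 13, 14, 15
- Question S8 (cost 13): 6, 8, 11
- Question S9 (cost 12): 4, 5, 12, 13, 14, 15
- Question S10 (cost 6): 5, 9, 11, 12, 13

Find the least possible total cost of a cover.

35

S1, S2, S7, S9 together cover every objective (S1 ∪ S2 ∪ S7 ∪ S9 = {4, 5, 6, 7, 8, 9, 10, 11, 12, 13, 14, 15}); total cost 6 + 7 + 10 + 12 = 35.
The greedy pick S2, S10, S1, S4, S7 costs 39; no covering selection beats 35.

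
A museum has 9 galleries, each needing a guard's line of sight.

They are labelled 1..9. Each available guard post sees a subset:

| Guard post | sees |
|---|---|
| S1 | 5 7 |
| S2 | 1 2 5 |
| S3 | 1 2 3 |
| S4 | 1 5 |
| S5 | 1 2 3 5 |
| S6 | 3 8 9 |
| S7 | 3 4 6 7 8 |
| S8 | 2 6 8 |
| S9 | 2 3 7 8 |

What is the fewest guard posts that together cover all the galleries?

3

S5 and S6 and S7 together: S5 ∪ S6 ∪ S7 = {1, 2, 3, 4, 5, 6, 7, 8, 9} — every gallery is covered.
Only S7 contains 4, so S7 is forced; the remaining 4 galleries need at least 2 more guard posts (each remaining guard post adds at most 3) — so at least 3 guard posts are needed, and 3 is optimal.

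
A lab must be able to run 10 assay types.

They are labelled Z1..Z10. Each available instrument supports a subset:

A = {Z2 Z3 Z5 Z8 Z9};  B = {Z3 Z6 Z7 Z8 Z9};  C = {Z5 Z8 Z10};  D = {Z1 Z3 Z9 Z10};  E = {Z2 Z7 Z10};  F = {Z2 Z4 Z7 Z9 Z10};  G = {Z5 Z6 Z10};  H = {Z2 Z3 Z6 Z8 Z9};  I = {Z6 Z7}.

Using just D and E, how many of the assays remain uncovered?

4

Union of D, E = {Z1, Z2, Z3, Z7, Z9, Z10}.
Not covered: Z4, Z5, Z6, Z8 — 4 assays.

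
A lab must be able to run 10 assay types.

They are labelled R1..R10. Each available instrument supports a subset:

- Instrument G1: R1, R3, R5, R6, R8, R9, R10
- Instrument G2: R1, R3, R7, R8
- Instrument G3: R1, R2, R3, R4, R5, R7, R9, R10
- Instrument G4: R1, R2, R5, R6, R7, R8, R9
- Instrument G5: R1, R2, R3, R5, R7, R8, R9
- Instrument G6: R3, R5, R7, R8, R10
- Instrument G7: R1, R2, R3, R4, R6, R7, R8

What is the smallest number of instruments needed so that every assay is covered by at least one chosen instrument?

2

G1 and G3 together: G1 ∪ G3 = {R1, R2, R3, R4, R5, R6, R7, R8, R9, R10} — every assay is covered.
No single instrument has all 10 assays (the largest, G3, has 8), so 2 is optimal.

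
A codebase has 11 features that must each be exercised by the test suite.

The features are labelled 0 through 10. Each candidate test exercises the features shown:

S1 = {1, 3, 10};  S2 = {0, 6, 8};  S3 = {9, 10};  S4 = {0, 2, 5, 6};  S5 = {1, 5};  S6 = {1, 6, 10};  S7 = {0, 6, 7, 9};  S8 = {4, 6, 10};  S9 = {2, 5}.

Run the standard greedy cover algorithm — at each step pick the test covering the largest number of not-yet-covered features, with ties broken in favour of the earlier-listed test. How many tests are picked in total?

Greedy: pick S4 (covers 4 new) → pick S1 (covers 3 new) → pick S7 (covers 2 new) → pick S2 (covers 1 new) → pick S8 (covers 1 new). Total picks: 5.

5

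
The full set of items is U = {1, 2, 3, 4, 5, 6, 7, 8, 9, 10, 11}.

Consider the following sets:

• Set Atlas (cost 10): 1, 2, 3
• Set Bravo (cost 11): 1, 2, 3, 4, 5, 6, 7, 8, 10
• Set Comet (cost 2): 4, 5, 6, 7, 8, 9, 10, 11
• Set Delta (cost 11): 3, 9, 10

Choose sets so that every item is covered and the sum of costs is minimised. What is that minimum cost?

12

Atlas, Comet together cover every item (Atlas ∪ Comet = {1, 2, 3, 4, 5, 6, 7, 8, 9, 10, 11}); total cost 10 + 2 = 12.
No covering selection has total cost below 12.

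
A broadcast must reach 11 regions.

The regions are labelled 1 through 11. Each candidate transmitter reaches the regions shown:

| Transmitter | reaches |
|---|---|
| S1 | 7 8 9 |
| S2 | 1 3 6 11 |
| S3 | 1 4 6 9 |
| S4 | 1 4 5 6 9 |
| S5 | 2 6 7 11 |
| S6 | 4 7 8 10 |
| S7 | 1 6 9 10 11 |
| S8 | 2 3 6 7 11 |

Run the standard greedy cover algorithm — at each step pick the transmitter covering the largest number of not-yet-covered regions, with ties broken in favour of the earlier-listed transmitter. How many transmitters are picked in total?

3

Greedy: pick S4 (covers 5 new) → pick S8 (covers 4 new) → pick S6 (covers 2 new). Total picks: 3.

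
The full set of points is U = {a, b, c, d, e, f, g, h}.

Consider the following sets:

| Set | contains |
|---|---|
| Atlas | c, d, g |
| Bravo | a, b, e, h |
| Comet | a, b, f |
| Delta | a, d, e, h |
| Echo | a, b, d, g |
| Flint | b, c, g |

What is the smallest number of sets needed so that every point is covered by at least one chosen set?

3

Atlas and Comet and Delta together: Atlas ∪ Comet ∪ Delta = {a, b, c, d, e, f, g, h} — every point is covered.
Only Comet contains f, so Comet is forced; the remaining 5 points need at least 2 more sets (each remaining set adds at most 3) — so at least 3 sets are needed, and 3 is optimal.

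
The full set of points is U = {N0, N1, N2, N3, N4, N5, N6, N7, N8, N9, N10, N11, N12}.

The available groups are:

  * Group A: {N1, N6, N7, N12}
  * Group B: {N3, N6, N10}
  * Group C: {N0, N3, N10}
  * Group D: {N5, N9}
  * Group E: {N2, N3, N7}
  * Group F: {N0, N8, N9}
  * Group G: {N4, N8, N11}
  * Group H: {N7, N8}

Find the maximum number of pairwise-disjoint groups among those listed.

4

A, C, D, G are pairwise disjoint (A={N1,N6,N7,N12}; C={N0,N3,N10}; D={N5,N9}; G={N4,N8,N11}).
Every remaining group overlaps one of these, and no 5 of the listed groups are pairwise disjoint, so 4 is the maximum.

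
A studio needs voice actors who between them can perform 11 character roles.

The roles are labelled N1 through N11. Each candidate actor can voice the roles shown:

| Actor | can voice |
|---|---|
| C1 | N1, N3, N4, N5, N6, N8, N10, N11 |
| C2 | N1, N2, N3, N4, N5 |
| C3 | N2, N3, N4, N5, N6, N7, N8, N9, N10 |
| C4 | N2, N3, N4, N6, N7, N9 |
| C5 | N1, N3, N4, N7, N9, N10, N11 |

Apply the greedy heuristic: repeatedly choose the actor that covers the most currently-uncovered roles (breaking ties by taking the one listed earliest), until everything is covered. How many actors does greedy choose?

2

Greedy: pick C3 (covers 9 new) → pick C1 (covers 2 new). Total picks: 2.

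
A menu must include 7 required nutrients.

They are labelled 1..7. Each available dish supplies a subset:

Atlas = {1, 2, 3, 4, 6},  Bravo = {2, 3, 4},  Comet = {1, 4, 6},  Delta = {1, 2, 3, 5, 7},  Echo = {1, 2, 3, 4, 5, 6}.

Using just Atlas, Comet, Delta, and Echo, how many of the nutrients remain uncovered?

Union of Atlas, Comet, Delta, Echo = {1, 2, 3, 4, 5, 6, 7} — that's every nutrient, so 0 are uncovered.

0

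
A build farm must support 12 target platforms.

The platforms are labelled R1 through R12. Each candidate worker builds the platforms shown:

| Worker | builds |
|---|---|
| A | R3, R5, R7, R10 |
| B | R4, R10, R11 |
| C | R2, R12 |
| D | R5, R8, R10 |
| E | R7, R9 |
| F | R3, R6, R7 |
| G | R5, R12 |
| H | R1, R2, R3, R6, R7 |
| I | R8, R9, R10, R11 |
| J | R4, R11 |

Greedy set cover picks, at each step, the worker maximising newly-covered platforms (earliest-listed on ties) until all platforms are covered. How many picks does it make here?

4

Greedy: pick H (covers 5 new) → pick I (covers 4 new) → pick G (covers 2 new) → pick B (covers 1 new). Total picks: 4.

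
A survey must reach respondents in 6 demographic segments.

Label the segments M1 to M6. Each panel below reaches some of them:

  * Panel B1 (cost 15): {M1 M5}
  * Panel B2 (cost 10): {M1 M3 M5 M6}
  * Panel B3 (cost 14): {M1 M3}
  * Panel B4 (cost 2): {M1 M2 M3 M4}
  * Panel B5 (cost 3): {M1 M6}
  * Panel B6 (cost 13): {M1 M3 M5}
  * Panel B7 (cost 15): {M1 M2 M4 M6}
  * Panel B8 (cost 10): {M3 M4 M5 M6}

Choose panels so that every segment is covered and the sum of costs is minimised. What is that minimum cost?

B4, B8 together cover every segment (B4 ∪ B8 = {M1, M2, M3, M4, M5, M6}); total cost 2 + 10 = 12.
The greedy pick B4, B5, B2 costs 15; no covering selection beats 12.

12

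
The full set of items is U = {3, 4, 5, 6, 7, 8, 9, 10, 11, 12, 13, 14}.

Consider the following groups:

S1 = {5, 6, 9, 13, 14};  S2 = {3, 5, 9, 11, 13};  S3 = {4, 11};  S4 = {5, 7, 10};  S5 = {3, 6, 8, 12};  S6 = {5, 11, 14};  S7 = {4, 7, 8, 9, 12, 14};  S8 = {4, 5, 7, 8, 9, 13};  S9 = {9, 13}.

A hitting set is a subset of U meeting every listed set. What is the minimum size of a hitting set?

4

Take H = {4, 5, 8, 9}. Each listed group contains at least one of these, so H is a hitting set of size 4.
The groups S3, S4, S5, S9 are pairwise disjoint, so any hitting set needs a separate item for each — at least 4. Hence 4 is optimal.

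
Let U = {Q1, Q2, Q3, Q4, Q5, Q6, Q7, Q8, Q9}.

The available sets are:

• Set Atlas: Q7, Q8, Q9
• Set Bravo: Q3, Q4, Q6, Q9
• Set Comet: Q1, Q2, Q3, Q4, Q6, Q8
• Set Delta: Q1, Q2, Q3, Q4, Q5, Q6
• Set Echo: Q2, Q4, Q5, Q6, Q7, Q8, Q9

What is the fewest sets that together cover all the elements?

2

Comet and Echo cover everything between them: the union {Q1, Q2, Q3, Q4, Q5, Q6, Q7, Q8, Q9} is all of U.
No single set has all 9 elements (the largest, Echo, has 7), so 2 is optimal.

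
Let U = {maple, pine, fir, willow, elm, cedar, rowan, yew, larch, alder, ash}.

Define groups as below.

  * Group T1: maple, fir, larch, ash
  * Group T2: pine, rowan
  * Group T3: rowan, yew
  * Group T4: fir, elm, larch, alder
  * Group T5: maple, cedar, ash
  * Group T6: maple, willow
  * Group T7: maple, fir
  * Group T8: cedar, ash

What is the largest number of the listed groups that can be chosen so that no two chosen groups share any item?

4

T3, T4, T6, T8 are pairwise disjoint (T3={rowan,yew}; T4={fir,elm,larch,alder}; T6={maple,willow}; T8={cedar,ash}).
Every remaining group overlaps one of these, and no 5 of the listed groups are pairwise disjoint, so 4 is the maximum.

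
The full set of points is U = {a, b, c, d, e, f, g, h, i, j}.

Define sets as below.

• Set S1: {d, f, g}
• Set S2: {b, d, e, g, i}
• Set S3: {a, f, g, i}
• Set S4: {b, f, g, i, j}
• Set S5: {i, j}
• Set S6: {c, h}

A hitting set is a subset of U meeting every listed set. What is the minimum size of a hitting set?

3

Take T = {d, h, i}. Each listed set contains at least one of these, so T is a hitting set of size 3.
The sets S1, S5, S6 are pairwise disjoint, so any hitting set needs a separate point for each — at least 3. Hence 3 is optimal.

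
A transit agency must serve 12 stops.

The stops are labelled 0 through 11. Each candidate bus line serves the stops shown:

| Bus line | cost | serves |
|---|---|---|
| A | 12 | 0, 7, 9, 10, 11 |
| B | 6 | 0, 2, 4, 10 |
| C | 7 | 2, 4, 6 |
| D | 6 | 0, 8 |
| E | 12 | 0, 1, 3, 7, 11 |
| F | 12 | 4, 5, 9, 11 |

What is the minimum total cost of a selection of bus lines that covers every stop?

43

B, C, D, E, F together cover every stop (B ∪ C ∪ D ∪ E ∪ F = {0, 1, 2, 3, 4, 5, 6, 7, 8, 9, 10, 11}); total cost 6 + 7 + 6 + 12 + 12 = 43.
No covering selection has total cost below 43.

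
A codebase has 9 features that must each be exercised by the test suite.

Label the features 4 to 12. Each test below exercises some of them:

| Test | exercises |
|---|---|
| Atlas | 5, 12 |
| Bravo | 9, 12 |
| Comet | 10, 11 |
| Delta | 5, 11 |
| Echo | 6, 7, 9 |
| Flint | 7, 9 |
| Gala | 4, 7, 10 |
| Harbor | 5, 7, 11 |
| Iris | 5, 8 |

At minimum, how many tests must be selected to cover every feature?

5

Take {Atlas, Comet, Echo, Gala, Iris}. Their union is {4, 5, 6, 7, 8, 9, 10, 11, 12}, which is all 9 features.
No 4 of the 9 tests cover everything (all 126 combinations miss at least one feature), so 5 is optimal.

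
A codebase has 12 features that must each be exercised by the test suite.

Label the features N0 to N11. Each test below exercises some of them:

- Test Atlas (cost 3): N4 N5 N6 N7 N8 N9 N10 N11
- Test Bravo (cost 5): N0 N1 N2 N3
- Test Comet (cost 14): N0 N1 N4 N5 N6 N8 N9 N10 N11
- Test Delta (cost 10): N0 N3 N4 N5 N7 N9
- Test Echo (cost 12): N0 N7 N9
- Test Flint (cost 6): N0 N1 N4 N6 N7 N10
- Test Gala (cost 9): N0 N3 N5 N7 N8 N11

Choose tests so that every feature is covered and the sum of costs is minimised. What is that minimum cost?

8

Atlas, Bravo together cover every feature (Atlas ∪ Bravo = {N0, N1, N2, N3, N4, N5, N6, N7, N8, N9, N10, N11}); total cost 3 + 5 = 8.
No covering selection has total cost below 8.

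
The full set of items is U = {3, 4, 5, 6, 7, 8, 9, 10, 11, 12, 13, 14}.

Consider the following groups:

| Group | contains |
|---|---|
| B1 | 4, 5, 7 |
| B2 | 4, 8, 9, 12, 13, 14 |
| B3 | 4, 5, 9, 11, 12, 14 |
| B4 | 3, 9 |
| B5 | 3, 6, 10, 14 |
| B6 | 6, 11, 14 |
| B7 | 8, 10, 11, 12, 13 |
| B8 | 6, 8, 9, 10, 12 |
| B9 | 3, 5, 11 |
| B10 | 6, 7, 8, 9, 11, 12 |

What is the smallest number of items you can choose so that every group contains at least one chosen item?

4

Take H = {4, 9, 10, 11}. Each listed group contains at least one of these, so H is a hitting set of size 4.
No choice of 3 items meets every group, so 4 is the minimum.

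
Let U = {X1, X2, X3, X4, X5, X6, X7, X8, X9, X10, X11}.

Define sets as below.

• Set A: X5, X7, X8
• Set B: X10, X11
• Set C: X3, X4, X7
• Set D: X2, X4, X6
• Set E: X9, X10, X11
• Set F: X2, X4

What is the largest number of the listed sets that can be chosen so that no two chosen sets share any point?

A, D, E are pairwise disjoint (A={X5,X7,X8}; D={X2,X4,X6}; E={X9,X10,X11}).
Every remaining set overlaps one of these, and no 4 of the listed sets are pairwise disjoint, so 3 is the maximum.

3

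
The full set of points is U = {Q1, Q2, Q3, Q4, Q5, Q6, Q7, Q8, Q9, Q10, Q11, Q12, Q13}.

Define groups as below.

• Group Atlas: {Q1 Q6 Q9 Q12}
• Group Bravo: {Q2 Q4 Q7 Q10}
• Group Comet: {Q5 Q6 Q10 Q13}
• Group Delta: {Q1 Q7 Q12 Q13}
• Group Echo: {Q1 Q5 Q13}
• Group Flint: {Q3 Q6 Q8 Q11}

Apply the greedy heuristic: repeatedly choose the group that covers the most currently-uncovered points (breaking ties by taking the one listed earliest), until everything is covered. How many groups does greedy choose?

Greedy: pick Atlas (covers 4 new) → pick Bravo (covers 4 new) → pick Flint (covers 3 new) → pick Comet (covers 2 new). Total picks: 4.

4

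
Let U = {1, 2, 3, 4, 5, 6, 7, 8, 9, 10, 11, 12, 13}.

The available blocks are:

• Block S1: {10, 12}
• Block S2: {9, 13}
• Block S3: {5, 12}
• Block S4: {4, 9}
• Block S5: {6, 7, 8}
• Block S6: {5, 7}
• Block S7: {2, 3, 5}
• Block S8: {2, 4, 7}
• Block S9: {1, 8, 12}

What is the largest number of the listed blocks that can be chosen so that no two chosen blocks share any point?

4

S1, S2, S5, S7 are pairwise disjoint (S1={10,12}; S2={9,13}; S5={6,7,8}; S7={2,3,5}).
Every remaining block overlaps one of these, and no 5 of the listed blocks are pairwise disjoint, so 4 is the maximum.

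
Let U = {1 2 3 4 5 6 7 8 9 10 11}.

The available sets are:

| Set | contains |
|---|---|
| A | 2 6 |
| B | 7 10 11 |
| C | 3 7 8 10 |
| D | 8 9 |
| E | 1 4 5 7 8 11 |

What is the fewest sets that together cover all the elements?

A and C and D and E together: A ∪ C ∪ D ∪ E = {1, 2, 3, 4, 5, 6, 7, 8, 9, 10, 11} — every element is covered.
Only E contains 1, so E is forced; the remaining 5 elements need at least 3 more sets (each remaining set adds at most 2) — so at least 4 sets are needed, and 4 is optimal.

4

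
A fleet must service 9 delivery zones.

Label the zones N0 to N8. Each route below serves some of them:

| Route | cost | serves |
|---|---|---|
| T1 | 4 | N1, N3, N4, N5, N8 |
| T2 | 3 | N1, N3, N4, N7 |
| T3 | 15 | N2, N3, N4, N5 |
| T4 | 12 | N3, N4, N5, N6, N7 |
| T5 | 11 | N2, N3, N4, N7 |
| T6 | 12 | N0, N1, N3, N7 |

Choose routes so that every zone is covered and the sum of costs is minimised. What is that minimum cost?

T1, T4, T5, T6 together cover every zone (T1 ∪ T4 ∪ T5 ∪ T6 = {N0, N1, N2, N3, N4, N5, N6, N7, N8}); total cost 4 + 12 + 11 + 12 = 39.
The greedy pick T2, T1, T5, T4, T6 costs 42; no covering selection beats 39.

39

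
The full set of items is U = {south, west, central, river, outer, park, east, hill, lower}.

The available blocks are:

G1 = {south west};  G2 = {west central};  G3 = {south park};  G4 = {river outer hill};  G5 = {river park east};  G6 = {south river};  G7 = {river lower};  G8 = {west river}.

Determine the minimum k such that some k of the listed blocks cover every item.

G2 and G4 and G5 and G6 and G7 together: G2 ∪ G4 ∪ G5 ∪ G6 ∪ G7 = {south, west, central, river, outer, park, east, hill, lower} — every item is covered.
Only G7 contains lower, so G7 is forced; the remaining 7 items need at least 4 more blocks (each remaining block adds at most 2) — so at least 5 blocks are needed, and 5 is optimal.

5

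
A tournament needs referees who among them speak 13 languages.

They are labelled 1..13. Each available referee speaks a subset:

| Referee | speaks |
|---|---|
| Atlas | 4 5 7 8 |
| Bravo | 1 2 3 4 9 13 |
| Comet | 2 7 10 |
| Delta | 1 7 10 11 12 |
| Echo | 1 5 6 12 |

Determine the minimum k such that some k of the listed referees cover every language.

Atlas and Bravo and Delta and Echo together: Atlas ∪ Bravo ∪ Delta ∪ Echo = {1, 2, 3, 4, 5, 6, 7, 8, 9, 10, 11, 12, 13} — every language is covered.
No 3 of the 5 referees cover everything (all 10 combinations miss at least one language), so 4 is optimal.

4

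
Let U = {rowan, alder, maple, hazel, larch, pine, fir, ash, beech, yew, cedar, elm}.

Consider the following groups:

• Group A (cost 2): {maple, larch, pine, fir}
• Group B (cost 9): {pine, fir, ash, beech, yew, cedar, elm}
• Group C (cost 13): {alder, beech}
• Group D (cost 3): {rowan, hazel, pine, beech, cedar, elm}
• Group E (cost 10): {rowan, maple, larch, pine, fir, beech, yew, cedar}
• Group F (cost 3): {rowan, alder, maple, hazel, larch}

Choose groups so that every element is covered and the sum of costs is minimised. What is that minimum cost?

B, F together cover every element (B ∪ F = {rowan, alder, maple, hazel, larch, pine, fir, ash, beech, yew, cedar, elm}); total cost 9 + 3 = 12.
The greedy pick A, D, F, B costs 17; no covering selection beats 12.

12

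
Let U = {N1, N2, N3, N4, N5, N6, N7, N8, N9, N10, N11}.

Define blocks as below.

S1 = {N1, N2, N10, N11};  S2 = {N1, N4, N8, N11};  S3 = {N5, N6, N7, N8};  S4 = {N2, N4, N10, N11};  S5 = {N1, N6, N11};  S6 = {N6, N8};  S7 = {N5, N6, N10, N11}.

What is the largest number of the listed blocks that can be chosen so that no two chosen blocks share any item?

2

S1, S3 are pairwise disjoint (S1={N1,N2,N10,N11}; S3={N5,N6,N7,N8}).
Every remaining block overlaps one of these, and no 3 of the listed blocks are pairwise disjoint, so 2 is the maximum.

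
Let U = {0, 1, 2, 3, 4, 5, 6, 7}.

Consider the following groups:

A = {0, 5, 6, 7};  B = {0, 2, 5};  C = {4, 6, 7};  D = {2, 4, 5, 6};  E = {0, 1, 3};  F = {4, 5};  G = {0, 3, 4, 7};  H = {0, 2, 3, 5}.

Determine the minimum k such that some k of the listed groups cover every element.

C, E, and H cover everything between them: the union {0, 1, 2, 3, 4, 5, 6, 7} is all of U.
Only E contains 1, so E is forced; the remaining 5 elements need at least 2 more groups (each remaining group adds at most 4) — so at least 3 groups are needed, and 3 is optimal.

3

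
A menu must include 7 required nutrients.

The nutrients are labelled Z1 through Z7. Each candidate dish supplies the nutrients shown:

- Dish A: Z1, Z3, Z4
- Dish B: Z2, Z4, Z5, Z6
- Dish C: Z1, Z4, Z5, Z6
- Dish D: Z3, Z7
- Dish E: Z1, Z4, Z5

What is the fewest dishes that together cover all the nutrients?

3

Take {B, D, E}. Their union is {Z1, Z2, Z3, Z4, Z5, Z6, Z7}, which is all 7 nutrients.
Only B contains Z2, so B is forced; the remaining 3 nutrients need at least 2 more dishes (each remaining dish adds at most 2) — so at least 3 dishes are needed, and 3 is optimal.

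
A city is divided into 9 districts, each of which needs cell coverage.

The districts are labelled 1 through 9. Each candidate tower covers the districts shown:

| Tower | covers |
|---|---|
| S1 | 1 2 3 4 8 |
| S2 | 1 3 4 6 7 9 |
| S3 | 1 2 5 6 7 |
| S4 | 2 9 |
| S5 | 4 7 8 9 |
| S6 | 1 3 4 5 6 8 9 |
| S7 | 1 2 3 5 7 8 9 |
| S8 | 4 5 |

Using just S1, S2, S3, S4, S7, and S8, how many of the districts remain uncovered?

Union of S1, S2, S3, S4, S7, S8 = {1, 2, 3, 4, 5, 6, 7, 8, 9} — that's every district, so 0 are uncovered.

0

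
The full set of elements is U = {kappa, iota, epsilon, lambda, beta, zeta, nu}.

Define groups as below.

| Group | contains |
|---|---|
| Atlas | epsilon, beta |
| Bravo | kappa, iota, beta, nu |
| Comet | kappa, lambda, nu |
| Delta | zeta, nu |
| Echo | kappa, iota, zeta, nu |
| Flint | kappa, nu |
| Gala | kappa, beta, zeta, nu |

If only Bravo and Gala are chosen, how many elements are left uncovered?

2

Union of Bravo, Gala = {kappa, iota, beta, zeta, nu}.
Not covered: epsilon, lambda — 2 elements.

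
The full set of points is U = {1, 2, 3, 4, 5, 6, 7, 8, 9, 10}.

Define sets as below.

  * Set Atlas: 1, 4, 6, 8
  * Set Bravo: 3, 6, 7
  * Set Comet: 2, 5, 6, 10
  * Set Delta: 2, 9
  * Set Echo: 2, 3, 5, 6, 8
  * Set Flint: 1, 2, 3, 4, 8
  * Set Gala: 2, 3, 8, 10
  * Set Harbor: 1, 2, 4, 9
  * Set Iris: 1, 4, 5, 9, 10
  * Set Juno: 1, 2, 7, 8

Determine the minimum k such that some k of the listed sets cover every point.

Bravo, Gala, and Iris cover everything between them: the union {1, 2, 3, 4, 5, 6, 7, 8, 9, 10} is all of U.
No 2 of the 10 sets cover everything (all 45 combinations miss at least one point), so 3 is optimal.

3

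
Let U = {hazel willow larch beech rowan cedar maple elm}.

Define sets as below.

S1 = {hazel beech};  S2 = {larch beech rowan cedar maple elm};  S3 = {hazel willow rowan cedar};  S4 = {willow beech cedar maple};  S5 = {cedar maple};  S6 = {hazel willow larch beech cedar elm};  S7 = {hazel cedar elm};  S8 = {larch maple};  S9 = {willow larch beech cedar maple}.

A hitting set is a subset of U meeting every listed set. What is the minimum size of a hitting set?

2

H = {hazel, maple} meets every set (each contains at least one member of H), and |H| = 2.
The sets S1, S8 are pairwise disjoint, so any hitting set needs a separate item for each — at least 2. Hence 2 is optimal.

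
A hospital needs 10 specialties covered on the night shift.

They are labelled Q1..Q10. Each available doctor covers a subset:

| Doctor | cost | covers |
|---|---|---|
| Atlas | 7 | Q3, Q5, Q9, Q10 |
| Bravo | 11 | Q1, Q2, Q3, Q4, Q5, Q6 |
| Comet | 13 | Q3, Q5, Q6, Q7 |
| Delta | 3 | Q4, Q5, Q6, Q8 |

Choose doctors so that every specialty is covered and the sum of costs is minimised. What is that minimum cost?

Atlas, Bravo, Comet, Delta together cover every specialty (Atlas ∪ Bravo ∪ Comet ∪ Delta = {Q1, Q2, Q3, Q4, Q5, Q6, Q7, Q8, Q9, Q10}); total cost 7 + 11 + 13 + 3 = 34.
No covering selection has total cost below 34.

34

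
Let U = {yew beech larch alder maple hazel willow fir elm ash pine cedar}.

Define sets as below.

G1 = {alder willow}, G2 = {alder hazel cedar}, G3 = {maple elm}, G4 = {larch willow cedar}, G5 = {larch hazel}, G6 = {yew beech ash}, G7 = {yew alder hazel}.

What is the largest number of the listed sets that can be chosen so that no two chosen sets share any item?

G1, G3, G5, G6 are pairwise disjoint (G1={alder,willow}; G3={maple,elm}; G5={larch,hazel}; G6={yew,beech,ash}).
Every remaining set overlaps one of these, and no 5 of the listed sets are pairwise disjoint, so 4 is the maximum.

4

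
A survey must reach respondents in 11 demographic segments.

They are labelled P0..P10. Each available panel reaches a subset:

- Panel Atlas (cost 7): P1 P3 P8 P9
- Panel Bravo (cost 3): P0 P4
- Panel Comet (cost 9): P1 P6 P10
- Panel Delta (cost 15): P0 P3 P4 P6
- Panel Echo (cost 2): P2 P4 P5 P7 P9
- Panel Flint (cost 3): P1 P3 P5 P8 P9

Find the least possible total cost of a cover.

17

Bravo, Comet, Echo, Flint together cover every segment (Bravo ∪ Comet ∪ Echo ∪ Flint = {P0, P1, P2, P3, P4, P5, P6, P7, P8, P9, P10}); total cost 3 + 9 + 2 + 3 = 17.
No covering selection has total cost below 17.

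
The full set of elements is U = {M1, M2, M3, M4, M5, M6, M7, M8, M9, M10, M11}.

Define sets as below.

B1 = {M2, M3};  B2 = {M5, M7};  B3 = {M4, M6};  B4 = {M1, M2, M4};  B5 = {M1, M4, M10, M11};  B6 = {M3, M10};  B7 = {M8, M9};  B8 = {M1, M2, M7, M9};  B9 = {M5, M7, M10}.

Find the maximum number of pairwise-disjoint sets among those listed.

4

B1, B3, B7, B9 are pairwise disjoint (B1={M2,M3}; B3={M4,M6}; B7={M8,M9}; B9={M5,M7,M10}).
Every remaining set overlaps one of these, and no 5 of the listed sets are pairwise disjoint, so 4 is the maximum.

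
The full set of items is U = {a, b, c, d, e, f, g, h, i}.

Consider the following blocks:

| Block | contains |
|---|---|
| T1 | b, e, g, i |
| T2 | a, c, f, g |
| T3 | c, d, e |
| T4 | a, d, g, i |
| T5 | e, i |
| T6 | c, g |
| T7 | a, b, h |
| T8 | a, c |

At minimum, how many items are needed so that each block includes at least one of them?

The 3 items {a, c, i} hit every block.
The blocks T5, T6, T7 are pairwise disjoint, so any hitting set needs a separate item for each — at least 3. Hence 3 is optimal.

3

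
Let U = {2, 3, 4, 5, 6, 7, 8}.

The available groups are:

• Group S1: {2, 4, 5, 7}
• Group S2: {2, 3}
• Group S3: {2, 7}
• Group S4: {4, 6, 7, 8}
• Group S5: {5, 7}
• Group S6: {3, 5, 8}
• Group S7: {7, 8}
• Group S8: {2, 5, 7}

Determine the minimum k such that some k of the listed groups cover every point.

Take {S3, S4, S6}. Their union is {2, 3, 4, 5, 6, 7, 8}, which is all 7 points.
Only S4 contains 6, so S4 is forced; the remaining 3 points need at least 2 more groups (each remaining group adds at most 2) — so at least 3 groups are needed, and 3 is optimal.

3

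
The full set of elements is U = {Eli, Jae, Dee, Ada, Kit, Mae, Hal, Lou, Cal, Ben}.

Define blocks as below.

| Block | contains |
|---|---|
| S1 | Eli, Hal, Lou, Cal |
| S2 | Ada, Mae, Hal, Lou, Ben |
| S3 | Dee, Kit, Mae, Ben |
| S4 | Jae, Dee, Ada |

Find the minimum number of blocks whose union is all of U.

3

S1, S3, and S4 cover everything between them: the union {Eli, Jae, Dee, Ada, Kit, Mae, Hal, Lou, Cal, Ben} is all of U.
Only S1 contains Eli, so S1 is forced; the remaining 6 elements need at least 2 more blocks (each remaining block adds at most 4) — so at least 3 blocks are needed, and 3 is optimal.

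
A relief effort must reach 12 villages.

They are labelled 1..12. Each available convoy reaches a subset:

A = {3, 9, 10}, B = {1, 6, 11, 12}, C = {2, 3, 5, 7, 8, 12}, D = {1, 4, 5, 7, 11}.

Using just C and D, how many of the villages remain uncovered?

Union of C, D = {1, 2, 3, 4, 5, 7, 8, 11, 12}.
Not covered: 6, 9, 10 — 3 villages.

3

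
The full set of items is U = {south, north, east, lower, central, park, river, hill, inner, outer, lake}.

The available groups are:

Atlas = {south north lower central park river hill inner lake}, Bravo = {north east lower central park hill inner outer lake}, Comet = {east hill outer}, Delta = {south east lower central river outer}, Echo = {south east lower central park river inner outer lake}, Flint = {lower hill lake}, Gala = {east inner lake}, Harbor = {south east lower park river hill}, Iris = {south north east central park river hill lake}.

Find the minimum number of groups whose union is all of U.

2

Bravo and Echo together: Bravo ∪ Echo = {south, north, east, lower, central, park, river, hill, inner, outer, lake} — every item is covered.
No single group has all 11 items (the largest, Atlas, has 9), so 2 is optimal.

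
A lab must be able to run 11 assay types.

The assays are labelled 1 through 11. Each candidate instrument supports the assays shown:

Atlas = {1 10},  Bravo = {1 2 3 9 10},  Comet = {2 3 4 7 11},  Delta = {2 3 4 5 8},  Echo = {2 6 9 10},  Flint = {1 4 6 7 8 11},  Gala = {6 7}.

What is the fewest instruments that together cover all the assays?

Take {Delta, Echo, Flint}. Their union is {1, 2, 3, 4, 5, 6, 7, 8, 9, 10, 11}, which is all 11 assays.
Only Delta contains 5, so Delta is forced; the remaining 6 assays need at least 2 more instruments (each remaining instrument adds at most 4) — so at least 3 instruments are needed, and 3 is optimal.

3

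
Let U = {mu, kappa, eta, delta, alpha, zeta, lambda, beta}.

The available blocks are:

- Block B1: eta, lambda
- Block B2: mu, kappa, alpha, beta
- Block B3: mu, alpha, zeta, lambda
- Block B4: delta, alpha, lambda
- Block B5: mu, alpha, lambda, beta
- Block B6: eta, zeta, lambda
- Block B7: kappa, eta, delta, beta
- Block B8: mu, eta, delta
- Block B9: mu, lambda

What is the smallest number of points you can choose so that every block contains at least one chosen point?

3

The 3 points {kappa, eta, lambda} hit every block.
No choice of 2 points meets every block, so 3 is the minimum.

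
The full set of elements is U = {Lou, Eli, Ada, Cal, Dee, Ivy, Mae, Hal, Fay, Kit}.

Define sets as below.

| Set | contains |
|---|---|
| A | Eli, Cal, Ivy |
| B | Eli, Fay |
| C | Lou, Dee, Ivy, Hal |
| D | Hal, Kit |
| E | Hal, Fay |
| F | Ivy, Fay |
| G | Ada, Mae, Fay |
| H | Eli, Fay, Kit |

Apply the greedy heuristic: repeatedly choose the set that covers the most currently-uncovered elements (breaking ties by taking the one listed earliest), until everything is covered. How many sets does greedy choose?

Greedy: pick C (covers 4 new) → pick G (covers 3 new) → pick A (covers 2 new) → pick D (covers 1 new). Total picks: 4.

4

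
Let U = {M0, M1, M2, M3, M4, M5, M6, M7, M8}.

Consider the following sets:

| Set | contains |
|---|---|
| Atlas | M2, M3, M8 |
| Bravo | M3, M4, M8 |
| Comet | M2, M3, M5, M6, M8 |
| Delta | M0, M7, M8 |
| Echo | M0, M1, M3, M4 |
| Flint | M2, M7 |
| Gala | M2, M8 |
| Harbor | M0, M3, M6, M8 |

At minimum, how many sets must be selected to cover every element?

Comet, Delta, and Echo cover everything between them: the union {M0, M1, M2, M3, M4, M5, M6, M7, M8} is all of U.
Only Echo contains M1, so Echo is forced; the remaining 5 elements need at least 2 more sets (each remaining set adds at most 4) — so at least 3 sets are needed, and 3 is optimal.

3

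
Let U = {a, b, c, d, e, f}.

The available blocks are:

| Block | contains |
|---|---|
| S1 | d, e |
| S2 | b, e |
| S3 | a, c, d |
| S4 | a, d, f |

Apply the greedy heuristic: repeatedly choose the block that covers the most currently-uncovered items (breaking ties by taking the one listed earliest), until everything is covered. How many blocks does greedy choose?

3

Greedy: pick S3 (covers 3 new) → pick S2 (covers 2 new) → pick S4 (covers 1 new). Total picks: 3.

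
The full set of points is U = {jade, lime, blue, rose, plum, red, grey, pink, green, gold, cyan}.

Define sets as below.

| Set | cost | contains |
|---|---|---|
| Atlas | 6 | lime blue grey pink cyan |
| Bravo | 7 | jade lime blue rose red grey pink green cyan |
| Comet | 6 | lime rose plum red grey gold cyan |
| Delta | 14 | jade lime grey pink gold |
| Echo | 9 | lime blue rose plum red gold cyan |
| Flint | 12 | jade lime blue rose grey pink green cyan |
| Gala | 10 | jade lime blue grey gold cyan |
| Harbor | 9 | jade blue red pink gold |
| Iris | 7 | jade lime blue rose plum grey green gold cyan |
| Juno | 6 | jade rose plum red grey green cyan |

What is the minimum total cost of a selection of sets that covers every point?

13

Bravo, Comet together cover every point (Bravo ∪ Comet = {jade, lime, blue, rose, plum, red, grey, pink, green, gold, cyan}); total cost 7 + 6 = 13.
No covering selection has total cost below 13.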